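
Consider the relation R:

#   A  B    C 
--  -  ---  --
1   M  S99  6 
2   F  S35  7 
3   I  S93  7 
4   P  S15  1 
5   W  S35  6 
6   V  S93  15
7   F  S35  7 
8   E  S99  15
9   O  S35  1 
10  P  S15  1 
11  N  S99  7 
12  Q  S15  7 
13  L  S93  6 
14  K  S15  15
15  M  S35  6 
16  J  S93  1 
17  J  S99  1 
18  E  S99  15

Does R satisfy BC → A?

(B=S99, C=6): row 1 → A = M ✓
(B=S35, C=7): rows 2, 7 → A = F, F ✓
(B=S93, C=7): row 3 → A = I ✓
(B=S15, C=1): rows 4, 10 → A = P, P ✓
(B=S35, C=6): rows 5, 15 → A takes values {W, M} — violation
(B=S93, C=15): row 6 → A = V ✓
(B=S99, C=15): rows 8, 18 → A = E, E ✓
(B=S35, C=1): row 9 → A = O ✓
(B=S99, C=7): row 11 → A = N ✓
(B=S15, C=7): row 12 → A = Q ✓
(B=S93, C=6): row 13 → A = L ✓
(B=S15, C=15): row 14 → A = K ✓
(B=S93, C=1): row 16 → A = J ✓
(B=S99, C=1): row 17 → A = J ✓
Two rows agree on BC but differ on A, so BC → A does not hold.

No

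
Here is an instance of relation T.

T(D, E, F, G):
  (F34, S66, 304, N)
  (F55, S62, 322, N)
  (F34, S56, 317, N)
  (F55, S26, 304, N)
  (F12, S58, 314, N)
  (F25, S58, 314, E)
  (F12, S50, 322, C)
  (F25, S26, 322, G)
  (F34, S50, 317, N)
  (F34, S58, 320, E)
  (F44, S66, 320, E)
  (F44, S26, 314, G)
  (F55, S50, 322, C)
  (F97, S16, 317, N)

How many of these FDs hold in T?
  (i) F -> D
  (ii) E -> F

0

(i) F -> D: F=304: 2 rows → D takes values {F34, F55} — violation; F=322: 4 rows → D takes values {F55, F12, F25} — violation; F=317: 3 rows → D takes values {F34, F97} — violation; F=314: 3 rows → D takes values {F12, F25, F44} — violation; F=320: 2 rows → D takes values {F34, F44} — violation — fails.
(ii) E -> F: E=S66: 2 rows → F takes values {304, 320} — violation; E=S26: 3 rows → F takes values {304, 322, 314} — violation; E=S58: 3 rows → F takes values {314, 320} — violation; E=S50: 3 rows → F takes values {322, 317} — violation — fails.
None of the 2 dependencies hold.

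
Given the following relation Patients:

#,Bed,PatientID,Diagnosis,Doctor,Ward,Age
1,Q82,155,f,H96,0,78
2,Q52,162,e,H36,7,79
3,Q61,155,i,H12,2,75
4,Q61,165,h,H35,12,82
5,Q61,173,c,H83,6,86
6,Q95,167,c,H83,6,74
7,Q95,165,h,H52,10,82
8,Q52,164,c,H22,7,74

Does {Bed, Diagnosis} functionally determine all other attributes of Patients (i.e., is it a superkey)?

Yes

All 8 rows have distinct {Bed, Diagnosis} values, so {Bed, Diagnosis} → (all attributes) holds and {Bed, Diagnosis} is a superkey.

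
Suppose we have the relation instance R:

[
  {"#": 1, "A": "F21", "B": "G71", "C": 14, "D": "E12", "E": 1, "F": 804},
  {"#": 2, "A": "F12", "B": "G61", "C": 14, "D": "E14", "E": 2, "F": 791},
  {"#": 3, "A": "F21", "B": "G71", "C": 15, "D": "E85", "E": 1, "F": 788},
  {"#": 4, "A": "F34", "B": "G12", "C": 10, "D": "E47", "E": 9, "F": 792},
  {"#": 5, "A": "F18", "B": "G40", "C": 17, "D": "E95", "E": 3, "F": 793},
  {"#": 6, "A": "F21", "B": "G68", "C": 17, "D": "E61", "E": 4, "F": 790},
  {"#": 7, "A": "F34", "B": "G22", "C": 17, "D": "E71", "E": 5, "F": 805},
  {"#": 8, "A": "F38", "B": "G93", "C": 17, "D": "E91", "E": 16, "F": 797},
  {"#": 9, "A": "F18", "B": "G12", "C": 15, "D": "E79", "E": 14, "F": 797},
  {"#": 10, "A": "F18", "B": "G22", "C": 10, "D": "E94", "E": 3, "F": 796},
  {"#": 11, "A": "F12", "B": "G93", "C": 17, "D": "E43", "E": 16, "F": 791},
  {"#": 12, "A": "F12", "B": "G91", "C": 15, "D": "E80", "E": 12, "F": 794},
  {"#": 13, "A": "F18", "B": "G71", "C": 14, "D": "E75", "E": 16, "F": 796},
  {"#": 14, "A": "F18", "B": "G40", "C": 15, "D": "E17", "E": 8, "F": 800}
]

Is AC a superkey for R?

Rows 9 and 14 have the same AC value (A=F18, C=15) but are distinct tuples, so AC does not determine every attribute — not a superkey.

No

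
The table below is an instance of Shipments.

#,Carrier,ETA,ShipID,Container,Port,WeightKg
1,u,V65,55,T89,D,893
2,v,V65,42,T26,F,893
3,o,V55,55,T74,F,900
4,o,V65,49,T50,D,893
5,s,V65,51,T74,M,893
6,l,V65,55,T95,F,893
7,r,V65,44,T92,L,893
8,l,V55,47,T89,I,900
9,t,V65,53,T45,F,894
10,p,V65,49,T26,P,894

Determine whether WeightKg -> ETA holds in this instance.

WeightKg=893: rows 1, 2, 4, 5, 6, 7 → ETA = V65, V65, V65, V65, V65, V65 ✓
WeightKg=900: rows 3, 8 → ETA = V55, V55 ✓
WeightKg=894: rows 9, 10 → ETA = V65, V65 ✓
Every WeightKg value is associated with a single ETA value, so WeightKg -> ETA holds.

Yes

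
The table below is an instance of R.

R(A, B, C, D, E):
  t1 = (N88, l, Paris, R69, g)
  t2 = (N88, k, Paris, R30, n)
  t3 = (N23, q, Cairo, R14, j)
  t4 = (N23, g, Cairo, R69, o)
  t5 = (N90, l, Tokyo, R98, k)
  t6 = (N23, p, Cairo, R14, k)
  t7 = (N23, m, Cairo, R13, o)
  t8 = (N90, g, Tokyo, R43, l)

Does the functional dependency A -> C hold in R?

Yes

A=N88: rows 1, 2 → C = Paris, Paris ✓
A=N23: rows 3, 4, 6, 7 → C = Cairo, Cairo, Cairo, Cairo ✓
A=N90: rows 5, 8 → C = Tokyo, Tokyo ✓
Every A value is associated with a single C value, so A -> C holds.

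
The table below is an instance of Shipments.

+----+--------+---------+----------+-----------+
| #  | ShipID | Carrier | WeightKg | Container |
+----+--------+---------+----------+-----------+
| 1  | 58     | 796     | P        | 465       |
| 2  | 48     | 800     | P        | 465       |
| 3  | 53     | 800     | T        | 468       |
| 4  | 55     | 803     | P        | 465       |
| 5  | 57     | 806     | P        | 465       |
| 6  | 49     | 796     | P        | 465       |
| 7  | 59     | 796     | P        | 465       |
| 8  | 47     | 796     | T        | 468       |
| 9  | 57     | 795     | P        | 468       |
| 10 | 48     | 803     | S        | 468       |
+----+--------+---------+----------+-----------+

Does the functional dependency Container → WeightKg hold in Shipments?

No

Container=465: rows 1, 2, 4, 5, 6, 7 → WeightKg = P, P, P, P, P, P ✓
Container=468: rows 3, 8, 9, 10 → WeightKg takes values {T, P, S} — violation
Two rows agree on Container but differ on WeightKg, so Container → WeightKg does not hold.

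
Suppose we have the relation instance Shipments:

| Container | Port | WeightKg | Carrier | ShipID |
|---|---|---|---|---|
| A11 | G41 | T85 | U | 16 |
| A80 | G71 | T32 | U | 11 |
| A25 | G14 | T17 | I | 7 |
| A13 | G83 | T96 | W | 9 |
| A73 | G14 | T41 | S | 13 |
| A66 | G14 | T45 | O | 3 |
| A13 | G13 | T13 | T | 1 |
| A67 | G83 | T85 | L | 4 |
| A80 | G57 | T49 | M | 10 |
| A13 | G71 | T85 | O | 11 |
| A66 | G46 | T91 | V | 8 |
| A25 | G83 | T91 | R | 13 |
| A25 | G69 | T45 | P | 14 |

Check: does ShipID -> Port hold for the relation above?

ShipID=16: 1 row → Port = G41 ✓
ShipID=11: 2 rows → Port = G71, G71 ✓
ShipID=7: 1 row → Port = G14 ✓
ShipID=9: 1 row → Port = G83 ✓
ShipID=13: 2 rows → Port takes values {G14, G83} — violation
ShipID=3: 1 row → Port = G14 ✓
ShipID=1: 1 row → Port = G13 ✓
ShipID=4: 1 row → Port = G83 ✓
ShipID=10: 1 row → Port = G57 ✓
ShipID=8: 1 row → Port = G46 ✓
ShipID=14: 1 row → Port = G69 ✓
Two rows agree on ShipID but differ on Port, so ShipID -> Port does not hold.

No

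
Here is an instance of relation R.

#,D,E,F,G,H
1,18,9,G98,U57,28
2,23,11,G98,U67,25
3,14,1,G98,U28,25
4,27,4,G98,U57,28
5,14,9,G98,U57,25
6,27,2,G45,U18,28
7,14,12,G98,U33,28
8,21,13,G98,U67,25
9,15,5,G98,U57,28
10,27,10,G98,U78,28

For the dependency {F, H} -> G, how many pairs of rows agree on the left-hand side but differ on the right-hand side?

12

(F=G98, H=28): violating pairs (1,7), (1,10), (4,7), (4,10), (7,9), (7,10), (9,10) — 7 pairs.
(F=G98, H=25): violating pairs (2,3), (2,5), (3,5), (3,8), (5,8) — 5 pairs.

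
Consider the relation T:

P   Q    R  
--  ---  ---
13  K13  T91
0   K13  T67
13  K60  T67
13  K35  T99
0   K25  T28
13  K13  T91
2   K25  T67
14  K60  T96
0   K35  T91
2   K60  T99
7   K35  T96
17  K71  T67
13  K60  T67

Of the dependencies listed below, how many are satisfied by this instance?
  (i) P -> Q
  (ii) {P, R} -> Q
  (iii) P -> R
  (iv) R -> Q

(i) P -> Q: P=13: 5 rows → Q takes values {K13, K60, K35} — violation; P=0: 3 rows → Q takes values {K13, K25, K35} — violation; P=2: 2 rows → Q takes values {K25, K60} — violation — fails.
(ii) {P, R} -> Q: every LHS value maps to a single RHS value — holds.
(iii) P -> R: P=13: 5 rows → R takes values {T91, T67, T99} — violation; P=0: 3 rows → R takes values {T67, T28, T91} — violation; P=2: 2 rows → R takes values {T67, T99} — violation — fails.
(iv) R -> Q: R=T91: 3 rows → Q takes values {K13, K35} — violation; R=T67: 5 rows → Q takes values {K13, K60, K25, K71} — violation; R=T99: 2 rows → Q takes values {K35, K60} — violation; R=T96: 2 rows → Q takes values {K60, K35} — violation — fails.
1 of the 4 dependencies holds.

1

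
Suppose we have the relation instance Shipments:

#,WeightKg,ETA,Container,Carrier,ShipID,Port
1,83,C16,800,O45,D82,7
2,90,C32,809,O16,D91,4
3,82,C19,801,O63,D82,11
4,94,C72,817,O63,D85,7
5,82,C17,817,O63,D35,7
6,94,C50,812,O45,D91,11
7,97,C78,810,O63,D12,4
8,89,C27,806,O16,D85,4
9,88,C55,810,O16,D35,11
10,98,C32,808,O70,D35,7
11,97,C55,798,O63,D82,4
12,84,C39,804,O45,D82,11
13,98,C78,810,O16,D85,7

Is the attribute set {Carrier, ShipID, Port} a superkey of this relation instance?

Yes

All 13 rows have distinct {Carrier, ShipID, Port} values, so {Carrier, ShipID, Port} → (all attributes) holds and {Carrier, ShipID, Port} is a superkey.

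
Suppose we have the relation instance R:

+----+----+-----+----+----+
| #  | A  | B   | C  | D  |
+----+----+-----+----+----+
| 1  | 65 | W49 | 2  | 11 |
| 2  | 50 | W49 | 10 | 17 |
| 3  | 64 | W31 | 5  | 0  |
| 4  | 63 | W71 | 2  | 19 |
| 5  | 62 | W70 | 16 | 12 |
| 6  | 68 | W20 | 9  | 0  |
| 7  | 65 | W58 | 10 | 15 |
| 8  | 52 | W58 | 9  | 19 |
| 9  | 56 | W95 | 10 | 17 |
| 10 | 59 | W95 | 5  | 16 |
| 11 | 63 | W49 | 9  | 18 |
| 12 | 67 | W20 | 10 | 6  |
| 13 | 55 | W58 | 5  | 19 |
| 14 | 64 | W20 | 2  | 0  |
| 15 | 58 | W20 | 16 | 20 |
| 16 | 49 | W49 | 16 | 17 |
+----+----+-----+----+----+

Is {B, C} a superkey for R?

All 16 rows have distinct {B, C} values, so {B, C} → (all attributes) holds and {B, C} is a superkey.

Yes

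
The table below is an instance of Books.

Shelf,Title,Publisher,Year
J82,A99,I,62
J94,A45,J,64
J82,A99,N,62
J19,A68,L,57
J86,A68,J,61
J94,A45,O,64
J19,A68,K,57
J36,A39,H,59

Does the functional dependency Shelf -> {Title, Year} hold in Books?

Shelf=J82: 2 rows → {Title,Year} = (A99, 62), (A99, 62) ✓
Shelf=J94: 2 rows → {Title,Year} = (A45, 64), (A45, 64) ✓
Shelf=J19: 2 rows → {Title,Year} = (A68, 57), (A68, 57) ✓
Shelf=J86: 1 row → {Title,Year} = (A68, 61) ✓
Shelf=J36: 1 row → {Title,Year} = (A39, 59) ✓
Every Shelf value is associated with a single {Title, Year} value, so Shelf -> {Title, Year} holds.

Yes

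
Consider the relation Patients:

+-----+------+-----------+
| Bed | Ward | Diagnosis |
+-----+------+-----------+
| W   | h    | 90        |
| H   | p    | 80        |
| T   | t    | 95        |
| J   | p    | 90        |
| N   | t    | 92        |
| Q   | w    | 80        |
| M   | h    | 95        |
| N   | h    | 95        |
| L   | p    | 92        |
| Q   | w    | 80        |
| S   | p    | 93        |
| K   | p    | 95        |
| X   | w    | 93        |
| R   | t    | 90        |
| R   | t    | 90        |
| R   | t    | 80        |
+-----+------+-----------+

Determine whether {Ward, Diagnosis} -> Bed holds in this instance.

(Ward=h, Diagnosis=90): 1 row → Bed = W ✓
(Ward=p, Diagnosis=80): 1 row → Bed = H ✓
(Ward=t, Diagnosis=95): 1 row → Bed = T ✓
(Ward=p, Diagnosis=90): 1 row → Bed = J ✓
(Ward=t, Diagnosis=92): 1 row → Bed = N ✓
(Ward=w, Diagnosis=80): 2 rows → Bed = Q, Q ✓
(Ward=h, Diagnosis=95): 2 rows → Bed takes values {M, N} — violation
(Ward=p, Diagnosis=92): 1 row → Bed = L ✓
(Ward=p, Diagnosis=93): 1 row → Bed = S ✓
(Ward=p, Diagnosis=95): 1 row → Bed = K ✓
(Ward=w, Diagnosis=93): 1 row → Bed = X ✓
(Ward=t, Diagnosis=90): 2 rows → Bed = R, R ✓
(Ward=t, Diagnosis=80): 1 row → Bed = R ✓
Two rows agree on {Ward, Diagnosis} but differ on Bed, so {Ward, Diagnosis} -> Bed does not hold.

No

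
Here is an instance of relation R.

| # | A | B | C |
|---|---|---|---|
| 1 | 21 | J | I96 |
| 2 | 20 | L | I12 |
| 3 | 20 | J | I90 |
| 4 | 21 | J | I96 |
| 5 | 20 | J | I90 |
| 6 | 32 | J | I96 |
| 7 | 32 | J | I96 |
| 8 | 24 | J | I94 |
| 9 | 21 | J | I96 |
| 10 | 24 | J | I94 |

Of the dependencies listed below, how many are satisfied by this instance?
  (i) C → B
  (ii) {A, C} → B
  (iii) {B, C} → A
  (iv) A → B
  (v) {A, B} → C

(i) C → B: every LHS value maps to a single RHS value — holds.
(ii) {A, C} → B: every LHS value maps to a single RHS value — holds.
(iii) {B, C} → A: (B=J, C=I96): rows 1, 4, 6, 7, 9 → A takes values {21, 32} — violation — fails.
(iv) A → B: A=20: rows 2, 3, 5 → B takes values {L, J} — violation — fails.
(v) {A, B} → C: every LHS value maps to a single RHS value — holds.
3 of the 5 dependencies hold.

3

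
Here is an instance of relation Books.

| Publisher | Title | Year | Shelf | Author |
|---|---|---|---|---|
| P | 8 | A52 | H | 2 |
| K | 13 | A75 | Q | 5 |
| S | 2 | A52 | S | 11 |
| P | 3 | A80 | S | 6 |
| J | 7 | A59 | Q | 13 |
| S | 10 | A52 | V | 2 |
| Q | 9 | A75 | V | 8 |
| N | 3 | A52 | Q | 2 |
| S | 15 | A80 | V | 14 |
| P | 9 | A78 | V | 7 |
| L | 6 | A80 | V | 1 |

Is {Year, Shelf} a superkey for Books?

Two distinct rows share (Year=A80, Shelf=V), so {Year, Shelf} does not determine every attribute — not a superkey.

No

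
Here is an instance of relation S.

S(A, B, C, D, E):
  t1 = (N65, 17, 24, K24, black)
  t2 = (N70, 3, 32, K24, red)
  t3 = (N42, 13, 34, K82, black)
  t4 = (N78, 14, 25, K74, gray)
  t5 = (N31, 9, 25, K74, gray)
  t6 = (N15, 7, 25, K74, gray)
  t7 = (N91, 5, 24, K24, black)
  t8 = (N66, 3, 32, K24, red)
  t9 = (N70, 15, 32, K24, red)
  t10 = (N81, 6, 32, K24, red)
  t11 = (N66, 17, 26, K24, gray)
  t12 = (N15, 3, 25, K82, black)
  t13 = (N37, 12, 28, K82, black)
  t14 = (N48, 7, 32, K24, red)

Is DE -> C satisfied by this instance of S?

(D=K24, E=black): rows 1, 7 → C = 24, 24 ✓
(D=K24, E=red): rows 2, 8, 9, 10, 14 → C = 32, 32, 32, 32, 32 ✓
(D=K82, E=black): rows 3, 12, 13 → C takes values {34, 25, 28} — violation
(D=K74, E=gray): rows 4, 5, 6 → C = 25, 25, 25 ✓
(D=K24, E=gray): row 11 → C = 26 ✓
Two rows agree on DE but differ on C, so DE -> C does not hold.

No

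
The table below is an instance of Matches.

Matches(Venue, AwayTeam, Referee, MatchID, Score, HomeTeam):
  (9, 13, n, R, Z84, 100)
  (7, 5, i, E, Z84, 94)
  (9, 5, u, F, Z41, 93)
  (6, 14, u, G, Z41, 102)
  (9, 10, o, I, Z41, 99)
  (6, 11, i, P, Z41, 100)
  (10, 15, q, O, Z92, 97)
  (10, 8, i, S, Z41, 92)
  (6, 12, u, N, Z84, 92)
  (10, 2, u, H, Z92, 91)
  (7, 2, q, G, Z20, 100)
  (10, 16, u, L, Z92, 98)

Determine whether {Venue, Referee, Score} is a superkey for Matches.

Two distinct rows share (Venue=10, Referee=u, Score=Z92), so {Venue, Referee, Score} does not determine every attribute — not a superkey.

No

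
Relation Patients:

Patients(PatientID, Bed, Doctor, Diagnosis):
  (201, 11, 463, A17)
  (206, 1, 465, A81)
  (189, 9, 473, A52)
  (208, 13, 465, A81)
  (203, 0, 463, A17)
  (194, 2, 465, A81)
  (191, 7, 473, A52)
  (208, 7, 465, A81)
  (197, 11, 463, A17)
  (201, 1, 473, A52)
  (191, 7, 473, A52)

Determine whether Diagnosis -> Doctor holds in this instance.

Diagnosis=A17: 3 rows → Doctor = 463, 463, 463 ✓
Diagnosis=A81: 4 rows → Doctor = 465, 465, 465, 465 ✓
Diagnosis=A52: 4 rows → Doctor = 473, 473, 473, 473 ✓
Every Diagnosis value is associated with a single Doctor value, so Diagnosis -> Doctor holds.

Yes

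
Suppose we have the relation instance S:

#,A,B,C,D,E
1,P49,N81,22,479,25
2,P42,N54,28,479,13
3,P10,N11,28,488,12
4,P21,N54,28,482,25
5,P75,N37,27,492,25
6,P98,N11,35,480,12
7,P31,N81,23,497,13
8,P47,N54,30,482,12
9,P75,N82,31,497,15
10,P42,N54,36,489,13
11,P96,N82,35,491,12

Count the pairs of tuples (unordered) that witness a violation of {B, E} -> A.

1

(B=N54, E=13): all 2 rows agree on A — 0 pairs.
(B=N11, E=12): violating pairs (3,6) — 1 pair.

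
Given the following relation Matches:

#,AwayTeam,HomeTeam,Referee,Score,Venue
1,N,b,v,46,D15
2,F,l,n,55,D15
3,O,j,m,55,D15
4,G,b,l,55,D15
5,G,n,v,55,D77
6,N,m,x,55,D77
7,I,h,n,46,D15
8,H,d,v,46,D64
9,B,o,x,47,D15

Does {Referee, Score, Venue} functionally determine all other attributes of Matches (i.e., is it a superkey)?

Yes

All 9 rows have distinct {Referee, Score, Venue} values, so {Referee, Score, Venue} → (all attributes) holds and {Referee, Score, Venue} is a superkey.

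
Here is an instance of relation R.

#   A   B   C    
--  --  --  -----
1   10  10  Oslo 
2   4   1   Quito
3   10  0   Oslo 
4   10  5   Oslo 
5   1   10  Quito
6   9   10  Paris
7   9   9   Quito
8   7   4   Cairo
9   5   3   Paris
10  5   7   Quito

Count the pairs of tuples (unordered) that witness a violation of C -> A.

7

C=Oslo: all 3 rows agree on A — 0 pairs.
C=Quito: violating pairs (2,5), (2,7), (2,10), (5,7), (5,10), (7,10) — 6 pairs.
C=Paris: violating pairs (6,9) — 1 pair.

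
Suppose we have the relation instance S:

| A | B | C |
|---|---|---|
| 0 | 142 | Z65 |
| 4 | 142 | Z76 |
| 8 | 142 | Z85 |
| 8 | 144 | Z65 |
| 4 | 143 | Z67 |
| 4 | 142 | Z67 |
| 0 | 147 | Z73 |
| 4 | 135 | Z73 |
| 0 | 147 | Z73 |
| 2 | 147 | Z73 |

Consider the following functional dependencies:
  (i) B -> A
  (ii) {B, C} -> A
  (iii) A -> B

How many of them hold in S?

(i) B -> A: B=142: 4 rows → A takes values {0, 4, 8} — violation; B=147: 3 rows → A takes values {0, 2} — violation — fails.
(ii) {B, C} -> A: (B=147, C=Z73): 3 rows → A takes values {0, 2} — violation — fails.
(iii) A -> B: A=0: 3 rows → B takes values {142, 147} — violation; A=4: 4 rows → B takes values {142, 143, 135} — violation; A=8: 2 rows → B takes values {142, 144} — violation — fails.
None of the 3 dependencies hold.

0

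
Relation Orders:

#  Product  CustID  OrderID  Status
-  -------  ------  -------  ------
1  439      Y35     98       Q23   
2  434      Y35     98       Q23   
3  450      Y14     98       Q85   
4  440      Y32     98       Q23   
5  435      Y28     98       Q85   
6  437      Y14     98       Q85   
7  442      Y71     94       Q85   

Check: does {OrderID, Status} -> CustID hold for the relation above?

(OrderID=98, Status=Q23): rows 1, 2, 4 → CustID takes values {Y35, Y32} — violation
(OrderID=98, Status=Q85): rows 3, 5, 6 → CustID takes values {Y14, Y28} — violation
(OrderID=94, Status=Q85): row 7 → CustID = Y71 ✓
Two rows agree on {OrderID, Status} but differ on CustID, so {OrderID, Status} -> CustID does not hold.

No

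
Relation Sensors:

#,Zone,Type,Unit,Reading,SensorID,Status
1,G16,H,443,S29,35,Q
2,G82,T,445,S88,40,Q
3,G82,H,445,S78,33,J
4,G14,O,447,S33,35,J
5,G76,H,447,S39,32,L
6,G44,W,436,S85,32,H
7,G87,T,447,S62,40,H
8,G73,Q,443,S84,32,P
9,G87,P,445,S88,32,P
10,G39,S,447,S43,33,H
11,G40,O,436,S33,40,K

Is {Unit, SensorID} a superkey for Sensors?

All 11 rows have distinct {Unit, SensorID} values, so {Unit, SensorID} → (all attributes) holds and {Unit, SensorID} is a superkey.

Yes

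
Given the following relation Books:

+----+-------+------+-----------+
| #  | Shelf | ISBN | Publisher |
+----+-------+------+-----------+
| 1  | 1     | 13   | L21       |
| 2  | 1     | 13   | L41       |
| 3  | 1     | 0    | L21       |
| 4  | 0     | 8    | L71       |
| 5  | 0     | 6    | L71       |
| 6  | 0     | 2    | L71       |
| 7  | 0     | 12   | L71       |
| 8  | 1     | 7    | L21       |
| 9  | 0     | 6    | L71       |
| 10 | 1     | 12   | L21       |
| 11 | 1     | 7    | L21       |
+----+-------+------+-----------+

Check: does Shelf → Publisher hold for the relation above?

No

Shelf=1: rows 1, 2, 3, 8, 10, 11 → Publisher takes values {L21, L41} — violation
Shelf=0: rows 4, 5, 6, 7, 9 → Publisher = L71, L71, L71, L71, L71 ✓
Two rows agree on Shelf but differ on Publisher, so Shelf → Publisher does not hold.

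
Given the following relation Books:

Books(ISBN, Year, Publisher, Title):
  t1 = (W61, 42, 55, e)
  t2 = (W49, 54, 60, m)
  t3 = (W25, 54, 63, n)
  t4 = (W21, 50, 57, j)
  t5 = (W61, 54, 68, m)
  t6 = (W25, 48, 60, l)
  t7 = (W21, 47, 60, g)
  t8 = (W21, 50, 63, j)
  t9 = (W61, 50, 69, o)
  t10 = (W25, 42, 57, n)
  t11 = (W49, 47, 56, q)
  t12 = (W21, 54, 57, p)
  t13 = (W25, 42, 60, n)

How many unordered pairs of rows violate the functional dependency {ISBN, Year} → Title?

0

(ISBN=W21, Year=50): all 2 rows agree on Title — 0 pairs.
(ISBN=W25, Year=42): all 2 rows agree on Title — 0 pairs.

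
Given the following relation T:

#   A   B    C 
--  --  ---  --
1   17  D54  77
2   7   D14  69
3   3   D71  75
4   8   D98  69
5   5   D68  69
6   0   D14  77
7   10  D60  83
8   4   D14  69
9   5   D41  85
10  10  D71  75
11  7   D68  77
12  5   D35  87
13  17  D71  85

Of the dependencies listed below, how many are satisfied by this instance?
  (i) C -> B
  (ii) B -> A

0

(i) C -> B: C=77: rows 1, 6, 11 → B takes values {D54, D14, D68} — violation; C=69: rows 2, 4, 5, 8 → B takes values {D14, D98, D68} — violation; C=85: rows 9, 13 → B takes values {D41, D71} — violation — fails.
(ii) B -> A: B=D14: rows 2, 6, 8 → A takes values {7, 0, 4} — violation; B=D71: rows 3, 10, 13 → A takes values {3, 10, 17} — violation; B=D68: rows 5, 11 → A takes values {5, 7} — violation — fails.
None of the 2 dependencies hold.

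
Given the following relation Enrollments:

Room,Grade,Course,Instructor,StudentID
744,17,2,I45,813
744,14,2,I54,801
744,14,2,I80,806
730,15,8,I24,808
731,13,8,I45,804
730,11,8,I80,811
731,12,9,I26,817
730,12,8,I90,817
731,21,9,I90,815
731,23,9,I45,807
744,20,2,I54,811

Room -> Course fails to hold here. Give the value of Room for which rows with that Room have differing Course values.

731

Room=744: 4 rows → Course = 2, 2, 2, 2 ✓
Room=730: 3 rows → Course = 8, 8, 8 ✓
Room=731: 4 rows → Course takes values {8, 9} — violation
The only Room value with inconsistent Course is Room=731.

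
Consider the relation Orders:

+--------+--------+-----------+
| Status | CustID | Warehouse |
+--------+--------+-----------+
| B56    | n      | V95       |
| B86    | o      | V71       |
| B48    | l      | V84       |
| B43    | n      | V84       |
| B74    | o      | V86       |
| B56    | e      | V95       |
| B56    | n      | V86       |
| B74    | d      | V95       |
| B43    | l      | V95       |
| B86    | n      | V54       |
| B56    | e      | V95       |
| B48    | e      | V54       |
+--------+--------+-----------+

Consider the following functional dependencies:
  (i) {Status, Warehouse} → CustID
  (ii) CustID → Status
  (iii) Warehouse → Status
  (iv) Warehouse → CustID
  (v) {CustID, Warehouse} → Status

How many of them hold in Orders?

(i) {Status, Warehouse} → CustID: (Status=B56, Warehouse=V95): 3 rows → CustID takes values {n, e} — violation — fails.
(ii) CustID → Status: CustID=n: 4 rows → Status takes values {B56, B43, B86} — violation; CustID=o: 2 rows → Status takes values {B86, B74} — violation; CustID=l: 2 rows → Status takes values {B48, B43} — violation; CustID=e: 3 rows → Status takes values {B56, B48} — violation — fails.
(iii) Warehouse → Status: Warehouse=V95: 5 rows → Status takes values {B56, B74, B43} — violation; Warehouse=V84: 2 rows → Status takes values {B48, B43} — violation; Warehouse=V86: 2 rows → Status takes values {B74, B56} — violation; Warehouse=V54: 2 rows → Status takes values {B86, B48} — violation — fails.
(iv) Warehouse → CustID: Warehouse=V95: 5 rows → CustID takes values {n, e, d, l} — violation; Warehouse=V84: 2 rows → CustID takes values {l, n} — violation; Warehouse=V86: 2 rows → CustID takes values {o, n} — violation; Warehouse=V54: 2 rows → CustID takes values {n, e} — violation — fails.
(v) {CustID, Warehouse} → Status: every LHS value maps to a single RHS value — holds.
1 of the 5 dependencies holds.

1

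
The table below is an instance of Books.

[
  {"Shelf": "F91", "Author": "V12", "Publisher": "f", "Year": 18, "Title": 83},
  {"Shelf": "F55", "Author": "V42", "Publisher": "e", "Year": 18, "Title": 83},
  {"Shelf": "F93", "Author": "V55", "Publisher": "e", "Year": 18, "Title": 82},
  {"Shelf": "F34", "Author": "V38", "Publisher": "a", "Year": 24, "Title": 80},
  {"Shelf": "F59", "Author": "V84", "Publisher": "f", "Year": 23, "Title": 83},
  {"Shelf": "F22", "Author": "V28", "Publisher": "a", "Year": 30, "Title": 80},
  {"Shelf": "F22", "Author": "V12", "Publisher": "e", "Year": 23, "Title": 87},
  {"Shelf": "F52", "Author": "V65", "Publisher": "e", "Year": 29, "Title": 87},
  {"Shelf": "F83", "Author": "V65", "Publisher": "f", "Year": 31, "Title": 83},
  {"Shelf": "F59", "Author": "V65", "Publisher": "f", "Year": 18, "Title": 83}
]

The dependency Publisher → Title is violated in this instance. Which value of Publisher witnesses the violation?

Publisher=f: 4 rows → Title = 83, 83, 83, 83 ✓
Publisher=e: 4 rows → Title takes values {83, 82, 87} — violation
Publisher=a: 2 rows → Title = 80, 80 ✓
The only Publisher value with inconsistent Title is Publisher=e.

e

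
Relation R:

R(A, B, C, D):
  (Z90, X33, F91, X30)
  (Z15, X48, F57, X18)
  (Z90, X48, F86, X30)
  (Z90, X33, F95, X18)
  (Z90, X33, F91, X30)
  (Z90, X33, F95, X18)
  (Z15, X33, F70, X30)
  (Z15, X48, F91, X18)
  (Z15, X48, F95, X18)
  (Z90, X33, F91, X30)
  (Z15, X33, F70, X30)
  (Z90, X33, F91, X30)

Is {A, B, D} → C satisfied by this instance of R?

(A=Z90, B=X33, D=X30): 4 rows → C = F91, F91, F91, F91 ✓
(A=Z15, B=X48, D=X18): 3 rows → C takes values {F57, F91, F95} — violation
(A=Z90, B=X48, D=X30): 1 row → C = F86 ✓
(A=Z90, B=X33, D=X18): 2 rows → C = F95, F95 ✓
(A=Z15, B=X33, D=X30): 2 rows → C = F70, F70 ✓
Two rows agree on {A, B, D} but differ on C, so {A, B, D} → C does not hold.

No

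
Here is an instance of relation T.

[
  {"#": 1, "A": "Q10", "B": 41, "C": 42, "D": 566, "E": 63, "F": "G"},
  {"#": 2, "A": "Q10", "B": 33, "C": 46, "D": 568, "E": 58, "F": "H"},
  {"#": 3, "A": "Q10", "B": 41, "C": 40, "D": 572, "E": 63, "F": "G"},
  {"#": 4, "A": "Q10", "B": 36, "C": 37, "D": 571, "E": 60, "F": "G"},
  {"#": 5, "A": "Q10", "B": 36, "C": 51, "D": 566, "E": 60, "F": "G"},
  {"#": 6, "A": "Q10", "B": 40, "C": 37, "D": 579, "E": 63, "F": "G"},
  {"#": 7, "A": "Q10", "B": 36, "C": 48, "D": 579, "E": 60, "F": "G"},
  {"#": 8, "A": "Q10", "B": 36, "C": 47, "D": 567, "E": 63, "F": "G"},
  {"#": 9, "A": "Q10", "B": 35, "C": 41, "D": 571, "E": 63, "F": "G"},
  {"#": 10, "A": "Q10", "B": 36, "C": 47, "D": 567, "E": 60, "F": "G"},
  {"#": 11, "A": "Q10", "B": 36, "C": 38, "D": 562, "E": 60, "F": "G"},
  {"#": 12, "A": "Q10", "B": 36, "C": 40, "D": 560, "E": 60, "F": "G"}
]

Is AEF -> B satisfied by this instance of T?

No

(A=Q10, E=63, F=G): rows 1, 3, 6, 8, 9 → B takes values {41, 40, 36, 35} — violation
(A=Q10, E=58, F=H): row 2 → B = 33 ✓
(A=Q10, E=60, F=G): rows 4, 5, 7, 10, 11, 12 → B = 36, 36, 36, 36, 36, 36 ✓
Two rows agree on AEF but differ on B, so AEF -> B does not hold.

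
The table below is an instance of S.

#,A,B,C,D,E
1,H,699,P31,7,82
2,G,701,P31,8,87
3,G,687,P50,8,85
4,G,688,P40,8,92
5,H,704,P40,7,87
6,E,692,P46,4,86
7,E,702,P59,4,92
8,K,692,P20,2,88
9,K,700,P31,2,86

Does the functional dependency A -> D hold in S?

A=H: rows 1, 5 → D = 7, 7 ✓
A=G: rows 2, 3, 4 → D = 8, 8, 8 ✓
A=E: rows 6, 7 → D = 4, 4 ✓
A=K: rows 8, 9 → D = 2, 2 ✓
Every A value is associated with a single D value, so A -> D holds.

Yes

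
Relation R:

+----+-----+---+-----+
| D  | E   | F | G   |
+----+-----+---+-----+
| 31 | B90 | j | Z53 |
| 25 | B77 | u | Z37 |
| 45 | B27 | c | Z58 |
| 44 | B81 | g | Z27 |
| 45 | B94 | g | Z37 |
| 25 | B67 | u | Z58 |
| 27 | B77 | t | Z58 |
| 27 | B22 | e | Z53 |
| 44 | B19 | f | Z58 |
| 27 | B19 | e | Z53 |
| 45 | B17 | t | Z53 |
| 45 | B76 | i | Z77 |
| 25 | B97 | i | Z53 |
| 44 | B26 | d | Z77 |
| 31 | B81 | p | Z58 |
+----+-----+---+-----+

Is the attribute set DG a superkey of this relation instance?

No

Two distinct rows share (D=27, G=Z53), so DG does not determine every attribute — not a superkey.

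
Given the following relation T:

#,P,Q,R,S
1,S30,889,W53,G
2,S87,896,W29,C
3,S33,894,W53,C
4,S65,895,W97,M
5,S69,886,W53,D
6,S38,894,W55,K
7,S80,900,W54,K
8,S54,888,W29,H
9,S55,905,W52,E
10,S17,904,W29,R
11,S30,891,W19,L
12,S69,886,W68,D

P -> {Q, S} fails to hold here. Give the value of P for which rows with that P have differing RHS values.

S30

P=S30: rows 1, 11 → {Q,S} takes values {(889, G), (891, L)} — violation
P=S87: row 2 → {Q,S} = (896, C) ✓
P=S33: row 3 → {Q,S} = (894, C) ✓
P=S65: row 4 → {Q,S} = (895, M) ✓
P=S69: rows 5, 12 → {Q,S} = (886, D), (886, D) ✓
P=S38: row 6 → {Q,S} = (894, K) ✓
P=S80: row 7 → {Q,S} = (900, K) ✓
P=S54: row 8 → {Q,S} = (888, H) ✓
P=S55: row 9 → {Q,S} = (905, E) ✓
P=S17: row 10 → {Q,S} = (904, R) ✓
The only P value with inconsistent RHS is P=S30.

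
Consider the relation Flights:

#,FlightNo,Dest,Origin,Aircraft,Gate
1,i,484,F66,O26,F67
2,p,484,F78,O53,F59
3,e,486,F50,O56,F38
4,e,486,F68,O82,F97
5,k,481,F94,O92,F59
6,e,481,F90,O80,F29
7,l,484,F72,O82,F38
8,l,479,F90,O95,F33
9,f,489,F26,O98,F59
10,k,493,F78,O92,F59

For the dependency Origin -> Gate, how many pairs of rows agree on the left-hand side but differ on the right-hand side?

1

Origin=F78: all 2 rows agree on Gate — 0 pairs.
Origin=F90: violating pairs (6,8) — 1 pair.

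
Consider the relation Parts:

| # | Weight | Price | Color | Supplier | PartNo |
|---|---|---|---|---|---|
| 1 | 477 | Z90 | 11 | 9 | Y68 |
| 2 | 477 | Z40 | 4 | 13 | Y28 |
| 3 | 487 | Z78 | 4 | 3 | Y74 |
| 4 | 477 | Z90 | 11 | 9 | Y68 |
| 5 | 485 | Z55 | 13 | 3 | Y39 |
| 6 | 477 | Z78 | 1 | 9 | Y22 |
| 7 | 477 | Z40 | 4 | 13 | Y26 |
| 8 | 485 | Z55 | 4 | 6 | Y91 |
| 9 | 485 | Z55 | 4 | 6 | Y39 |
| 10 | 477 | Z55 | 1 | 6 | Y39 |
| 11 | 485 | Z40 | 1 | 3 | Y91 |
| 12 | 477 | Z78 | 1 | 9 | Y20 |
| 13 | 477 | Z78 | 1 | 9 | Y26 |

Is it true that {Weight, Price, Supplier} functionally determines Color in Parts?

Yes

(Weight=477, Price=Z90, Supplier=9): rows 1, 4 → Color = 11, 11 ✓
(Weight=477, Price=Z40, Supplier=13): rows 2, 7 → Color = 4, 4 ✓
(Weight=487, Price=Z78, Supplier=3): row 3 → Color = 4 ✓
(Weight=485, Price=Z55, Supplier=3): row 5 → Color = 13 ✓
(Weight=477, Price=Z78, Supplier=9): rows 6, 12, 13 → Color = 1, 1, 1 ✓
(Weight=485, Price=Z55, Supplier=6): rows 8, 9 → Color = 4, 4 ✓
(Weight=477, Price=Z55, Supplier=6): row 10 → Color = 1 ✓
(Weight=485, Price=Z40, Supplier=3): row 11 → Color = 1 ✓
Every {Weight, Price, Supplier} value is associated with a single Color value, so {Weight, Price, Supplier} → Color holds.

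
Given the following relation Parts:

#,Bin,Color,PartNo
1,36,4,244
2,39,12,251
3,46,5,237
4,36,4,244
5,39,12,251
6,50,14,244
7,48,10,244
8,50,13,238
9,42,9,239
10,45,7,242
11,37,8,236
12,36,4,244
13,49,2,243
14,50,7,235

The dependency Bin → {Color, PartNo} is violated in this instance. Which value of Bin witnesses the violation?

50

Bin=36: rows 1, 4, 12 → {Color,PartNo} = (4, 244), (4, 244), (4, 244) ✓
Bin=39: rows 2, 5 → {Color,PartNo} = (12, 251), (12, 251) ✓
Bin=46: row 3 → {Color,PartNo} = (5, 237) ✓
Bin=50: rows 6, 8, 14 → {Color,PartNo} takes values {(14, 244), (13, 238), (7, 235)} — violation
Bin=48: row 7 → {Color,PartNo} = (10, 244) ✓
Bin=42: row 9 → {Color,PartNo} = (9, 239) ✓
Bin=45: row 10 → {Color,PartNo} = (7, 242) ✓
Bin=37: row 11 → {Color,PartNo} = (8, 236) ✓
Bin=49: row 13 → {Color,PartNo} = (2, 243) ✓
The only Bin value with inconsistent RHS is Bin=50.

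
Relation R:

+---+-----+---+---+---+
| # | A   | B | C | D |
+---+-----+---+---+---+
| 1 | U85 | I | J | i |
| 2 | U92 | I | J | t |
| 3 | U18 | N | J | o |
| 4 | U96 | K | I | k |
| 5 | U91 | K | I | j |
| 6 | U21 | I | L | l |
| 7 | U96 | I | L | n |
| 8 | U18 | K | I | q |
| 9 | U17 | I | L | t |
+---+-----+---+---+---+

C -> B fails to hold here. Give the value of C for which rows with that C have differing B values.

C=J: rows 1, 2, 3 → B takes values {I, N} — violation
C=I: rows 4, 5, 8 → B = K, K, K ✓
C=L: rows 6, 7, 9 → B = I, I, I ✓
The only C value with inconsistent B is C=J.

J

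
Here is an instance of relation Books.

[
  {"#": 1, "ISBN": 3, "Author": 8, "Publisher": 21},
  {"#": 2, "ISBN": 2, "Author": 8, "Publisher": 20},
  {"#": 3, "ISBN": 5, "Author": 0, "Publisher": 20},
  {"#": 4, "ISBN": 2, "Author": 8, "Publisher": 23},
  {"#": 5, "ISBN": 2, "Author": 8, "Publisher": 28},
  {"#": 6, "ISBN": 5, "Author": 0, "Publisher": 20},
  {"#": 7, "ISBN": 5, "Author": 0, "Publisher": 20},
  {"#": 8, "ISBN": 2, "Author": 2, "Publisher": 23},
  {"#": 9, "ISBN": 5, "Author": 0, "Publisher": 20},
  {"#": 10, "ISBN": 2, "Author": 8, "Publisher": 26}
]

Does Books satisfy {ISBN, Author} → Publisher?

No

(ISBN=3, Author=8): row 1 → Publisher = 21 ✓
(ISBN=2, Author=8): rows 2, 4, 5, 10 → Publisher takes values {20, 23, 28, 26} — violation
(ISBN=5, Author=0): rows 3, 6, 7, 9 → Publisher = 20, 20, 20, 20 ✓
(ISBN=2, Author=2): row 8 → Publisher = 23 ✓
Two rows agree on {ISBN, Author} but differ on Publisher, so {ISBN, Author} → Publisher does not hold.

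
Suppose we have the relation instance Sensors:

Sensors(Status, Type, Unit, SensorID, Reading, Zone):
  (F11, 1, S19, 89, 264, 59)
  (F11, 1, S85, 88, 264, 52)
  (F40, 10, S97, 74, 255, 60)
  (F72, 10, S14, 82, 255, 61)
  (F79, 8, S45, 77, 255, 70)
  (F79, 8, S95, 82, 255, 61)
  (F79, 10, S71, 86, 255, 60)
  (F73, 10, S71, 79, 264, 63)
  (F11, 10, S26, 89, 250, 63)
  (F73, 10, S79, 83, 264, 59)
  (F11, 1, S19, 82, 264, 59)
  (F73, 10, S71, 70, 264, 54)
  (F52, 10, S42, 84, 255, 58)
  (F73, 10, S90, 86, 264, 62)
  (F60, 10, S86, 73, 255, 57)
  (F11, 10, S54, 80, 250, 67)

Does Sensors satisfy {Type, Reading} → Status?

No

(Type=1, Reading=264): 3 rows → Status = F11, F11, F11 ✓
(Type=10, Reading=255): 5 rows → Status takes values {F40, F72, F79, F52, F60} — violation
(Type=8, Reading=255): 2 rows → Status = F79, F79 ✓
(Type=10, Reading=264): 4 rows → Status = F73, F73, F73, F73 ✓
(Type=10, Reading=250): 2 rows → Status = F11, F11 ✓
Two rows agree on {Type, Reading} but differ on Status, so {Type, Reading} → Status does not hold.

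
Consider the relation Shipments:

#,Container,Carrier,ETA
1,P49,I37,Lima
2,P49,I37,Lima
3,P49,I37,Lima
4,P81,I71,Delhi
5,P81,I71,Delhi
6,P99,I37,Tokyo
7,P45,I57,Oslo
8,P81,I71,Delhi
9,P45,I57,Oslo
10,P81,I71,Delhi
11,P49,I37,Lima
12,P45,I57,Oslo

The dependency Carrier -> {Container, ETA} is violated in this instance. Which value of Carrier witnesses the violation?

Carrier=I37: rows 1, 2, 3, 6, 11 → {Container,ETA} takes values {(P49, Lima), (P99, Tokyo)} — violation
Carrier=I71: rows 4, 5, 8, 10 → {Container,ETA} = (P81, Delhi), (P81, Delhi), (P81, Delhi), (P81, Delhi) ✓
Carrier=I57: rows 7, 9, 12 → {Container,ETA} = (P45, Oslo), (P45, Oslo), (P45, Oslo) ✓
The only Carrier value with inconsistent RHS is Carrier=I37.

I37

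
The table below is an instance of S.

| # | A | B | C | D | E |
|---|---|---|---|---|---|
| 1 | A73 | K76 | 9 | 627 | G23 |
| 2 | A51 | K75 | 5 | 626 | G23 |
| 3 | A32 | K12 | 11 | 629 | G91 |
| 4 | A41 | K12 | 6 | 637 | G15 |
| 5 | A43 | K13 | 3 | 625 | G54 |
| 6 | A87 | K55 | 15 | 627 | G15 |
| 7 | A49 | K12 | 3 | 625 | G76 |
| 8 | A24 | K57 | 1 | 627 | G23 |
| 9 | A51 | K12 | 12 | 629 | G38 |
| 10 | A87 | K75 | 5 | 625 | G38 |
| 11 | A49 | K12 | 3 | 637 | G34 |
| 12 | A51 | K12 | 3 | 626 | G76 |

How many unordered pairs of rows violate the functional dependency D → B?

7

D=627: violating pairs (1,6), (1,8), (6,8) — 3 pairs.
D=626: violating pairs (2,12) — 1 pair.
D=629: all 2 rows agree on B — 0 pairs.
D=637: all 2 rows agree on B — 0 pairs.
D=625: violating pairs (5,7), (5,10), (7,10) — 3 pairs.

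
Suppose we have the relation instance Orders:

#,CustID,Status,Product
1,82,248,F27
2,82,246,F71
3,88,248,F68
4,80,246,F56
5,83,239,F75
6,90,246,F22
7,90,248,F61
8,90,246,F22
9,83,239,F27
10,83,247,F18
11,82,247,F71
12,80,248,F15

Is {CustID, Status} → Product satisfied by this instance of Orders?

No

(CustID=82, Status=248): row 1 → Product = F27 ✓
(CustID=82, Status=246): row 2 → Product = F71 ✓
(CustID=88, Status=248): row 3 → Product = F68 ✓
(CustID=80, Status=246): row 4 → Product = F56 ✓
(CustID=83, Status=239): rows 5, 9 → Product takes values {F75, F27} — violation
(CustID=90, Status=246): rows 6, 8 → Product = F22, F22 ✓
(CustID=90, Status=248): row 7 → Product = F61 ✓
(CustID=83, Status=247): row 10 → Product = F18 ✓
(CustID=82, Status=247): row 11 → Product = F71 ✓
(CustID=80, Status=248): row 12 → Product = F15 ✓
Two rows agree on {CustID, Status} but differ on Product, so {CustID, Status} → Product does not hold.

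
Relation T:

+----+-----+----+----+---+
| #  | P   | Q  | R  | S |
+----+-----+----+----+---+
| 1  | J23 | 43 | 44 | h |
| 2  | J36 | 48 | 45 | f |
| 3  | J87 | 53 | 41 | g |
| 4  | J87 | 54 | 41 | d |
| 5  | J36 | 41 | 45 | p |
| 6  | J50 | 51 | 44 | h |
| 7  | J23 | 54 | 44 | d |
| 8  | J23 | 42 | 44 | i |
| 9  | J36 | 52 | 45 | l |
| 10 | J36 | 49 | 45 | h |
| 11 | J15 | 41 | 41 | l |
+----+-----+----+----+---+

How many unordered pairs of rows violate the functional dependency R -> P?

5

R=44: violating pairs (1,6), (6,7), (6,8) — 3 pairs.
R=45: all 4 rows agree on P — 0 pairs.
R=41: violating pairs (3,11), (4,11) — 2 pairs.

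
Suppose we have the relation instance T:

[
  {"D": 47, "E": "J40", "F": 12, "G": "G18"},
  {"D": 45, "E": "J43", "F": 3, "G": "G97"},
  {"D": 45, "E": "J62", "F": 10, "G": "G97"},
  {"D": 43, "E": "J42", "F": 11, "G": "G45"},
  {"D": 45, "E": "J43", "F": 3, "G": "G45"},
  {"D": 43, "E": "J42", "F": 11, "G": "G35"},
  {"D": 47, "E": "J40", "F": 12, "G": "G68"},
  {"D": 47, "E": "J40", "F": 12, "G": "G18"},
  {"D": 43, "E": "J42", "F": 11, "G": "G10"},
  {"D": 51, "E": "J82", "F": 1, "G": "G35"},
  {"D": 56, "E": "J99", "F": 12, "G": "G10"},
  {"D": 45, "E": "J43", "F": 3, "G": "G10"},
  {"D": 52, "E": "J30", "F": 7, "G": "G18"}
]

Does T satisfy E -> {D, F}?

E=J40: 3 rows → {D,F} = (47, 12), (47, 12), (47, 12) ✓
E=J43: 3 rows → {D,F} = (45, 3), (45, 3), (45, 3) ✓
E=J62: 1 row → {D,F} = (45, 10) ✓
E=J42: 3 rows → {D,F} = (43, 11), (43, 11), (43, 11) ✓
E=J82: 1 row → {D,F} = (51, 1) ✓
E=J99: 1 row → {D,F} = (56, 12) ✓
E=J30: 1 row → {D,F} = (52, 7) ✓
Every E value is associated with a single {D, F} value, so E -> {D, F} holds.

Yes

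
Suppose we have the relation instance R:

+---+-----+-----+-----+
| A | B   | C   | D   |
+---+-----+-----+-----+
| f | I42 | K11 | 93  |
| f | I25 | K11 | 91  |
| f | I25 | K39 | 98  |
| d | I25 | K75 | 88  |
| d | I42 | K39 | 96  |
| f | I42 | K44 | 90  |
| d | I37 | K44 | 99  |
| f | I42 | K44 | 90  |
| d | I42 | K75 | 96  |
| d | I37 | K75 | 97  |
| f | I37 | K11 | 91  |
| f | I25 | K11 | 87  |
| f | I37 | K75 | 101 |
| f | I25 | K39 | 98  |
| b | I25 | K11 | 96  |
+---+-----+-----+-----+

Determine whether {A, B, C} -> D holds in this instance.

No

(A=f, B=I42, C=K11): 1 row → D = 93 ✓
(A=f, B=I25, C=K11): 2 rows → D takes values {91, 87} — violation
(A=f, B=I25, C=K39): 2 rows → D = 98, 98 ✓
(A=d, B=I25, C=K75): 1 row → D = 88 ✓
(A=d, B=I42, C=K39): 1 row → D = 96 ✓
(A=f, B=I42, C=K44): 2 rows → D = 90, 90 ✓
(A=d, B=I37, C=K44): 1 row → D = 99 ✓
(A=d, B=I42, C=K75): 1 row → D = 96 ✓
(A=d, B=I37, C=K75): 1 row → D = 97 ✓
(A=f, B=I37, C=K11): 1 row → D = 91 ✓
(A=f, B=I37, C=K75): 1 row → D = 101 ✓
(A=b, B=I25, C=K11): 1 row → D = 96 ✓
Two rows agree on {A, B, C} but differ on D, so {A, B, C} -> D does not hold.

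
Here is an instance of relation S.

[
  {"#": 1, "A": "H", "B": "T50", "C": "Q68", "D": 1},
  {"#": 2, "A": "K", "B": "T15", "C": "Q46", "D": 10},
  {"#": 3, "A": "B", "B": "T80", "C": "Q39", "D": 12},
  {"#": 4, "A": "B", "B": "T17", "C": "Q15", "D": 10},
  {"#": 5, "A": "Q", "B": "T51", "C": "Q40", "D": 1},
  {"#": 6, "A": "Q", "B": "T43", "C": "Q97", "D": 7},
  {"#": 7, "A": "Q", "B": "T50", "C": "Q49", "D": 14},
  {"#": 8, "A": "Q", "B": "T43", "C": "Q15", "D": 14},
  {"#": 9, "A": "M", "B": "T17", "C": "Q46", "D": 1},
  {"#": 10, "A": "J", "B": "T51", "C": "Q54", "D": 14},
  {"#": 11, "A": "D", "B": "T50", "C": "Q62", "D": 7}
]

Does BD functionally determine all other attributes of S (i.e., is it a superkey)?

Yes

All 11 rows have distinct BD values, so BD → (all attributes) holds and BD is a superkey.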